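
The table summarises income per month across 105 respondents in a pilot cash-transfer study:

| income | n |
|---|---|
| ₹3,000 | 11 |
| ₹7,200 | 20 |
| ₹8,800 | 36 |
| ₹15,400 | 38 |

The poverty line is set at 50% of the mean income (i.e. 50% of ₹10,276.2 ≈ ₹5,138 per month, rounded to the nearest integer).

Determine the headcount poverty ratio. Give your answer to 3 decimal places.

0.105

11 of the 105 respondents have income below ₹5,138.
H = 11/105 = 0.105.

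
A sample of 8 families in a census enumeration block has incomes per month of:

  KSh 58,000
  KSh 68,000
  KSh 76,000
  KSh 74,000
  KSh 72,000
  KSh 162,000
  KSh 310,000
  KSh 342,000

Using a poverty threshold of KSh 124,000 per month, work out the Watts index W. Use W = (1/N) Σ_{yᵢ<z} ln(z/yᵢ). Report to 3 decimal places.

Below the line: KSh 58,000, KSh 68,000, KSh 72,000, KSh 74,000, KSh 76,000 (q = 5 of N = 8).
Log gaps: ln(124000/58000) = 0.7598; ln(124000/68000) = 0.6008; ln(124000/72000) = 0.5436; ln(124000/74000) = 0.5162; ln(124000/76000) = 0.4895.
W = 2.909993 / 8 = 0.364.

0.364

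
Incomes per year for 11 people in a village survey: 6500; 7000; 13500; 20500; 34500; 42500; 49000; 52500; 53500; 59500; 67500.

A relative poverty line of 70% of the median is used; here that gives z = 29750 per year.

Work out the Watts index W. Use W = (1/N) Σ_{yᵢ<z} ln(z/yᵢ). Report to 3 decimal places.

Poor units: 6500, 7000, 13500, 20500 (q = 4 of N = 11).
Log gaps: ln(29750/6500) = 1.5210; ln(29750/7000) = 1.4469; ln(29750/13500) = 0.7901; ln(29750/20500) = 0.3724.
W = 4.130490 / 11 = 0.375.

0.375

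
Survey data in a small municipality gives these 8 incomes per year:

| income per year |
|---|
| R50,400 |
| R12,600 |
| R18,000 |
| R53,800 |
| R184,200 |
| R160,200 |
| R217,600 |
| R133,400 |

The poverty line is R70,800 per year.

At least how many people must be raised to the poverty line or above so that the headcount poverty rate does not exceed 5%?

4

Currently q = 4 of N = 8 are below the line (H = 0.500).
A headcount ratio of at most 5% allows at most ⌊0.05 × 8⌋ = 0 poor people.
So at least 4 − 0 = 4 must be lifted.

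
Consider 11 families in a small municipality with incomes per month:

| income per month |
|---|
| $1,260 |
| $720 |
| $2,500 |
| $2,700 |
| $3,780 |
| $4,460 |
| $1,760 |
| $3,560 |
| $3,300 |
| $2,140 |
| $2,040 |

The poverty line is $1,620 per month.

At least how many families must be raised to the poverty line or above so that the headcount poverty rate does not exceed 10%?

1

Currently q = 2 of N = 11 are below the line (H = 0.182).
A headcount ratio of at most 10% allows at most ⌊0.10 × 11⌋ = 1 poor families.
So at least 2 − 1 = 1 must be lifted.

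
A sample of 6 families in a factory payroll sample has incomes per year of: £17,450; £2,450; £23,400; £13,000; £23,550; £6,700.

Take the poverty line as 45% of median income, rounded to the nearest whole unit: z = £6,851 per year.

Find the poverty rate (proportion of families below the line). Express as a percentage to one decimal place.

2 of the 6 families have income below £6,851.
H = 2/6 = 33.3%.

33.3%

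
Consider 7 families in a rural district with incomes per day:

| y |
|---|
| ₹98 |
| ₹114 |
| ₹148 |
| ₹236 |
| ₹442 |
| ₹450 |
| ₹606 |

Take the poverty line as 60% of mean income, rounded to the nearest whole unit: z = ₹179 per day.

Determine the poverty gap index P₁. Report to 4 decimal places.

Incomes under z: ₹98, ₹114, ₹148 (q = 3 of N = 7).
Gap ratios (z−y)/z: (179−98)/179 = 0.4525; (179−114)/179 = 0.3631; (179−148)/179 = 0.1732.
Σ = 0.988827. Dividing by the full population N = 7 gives P₁ = 0.1413.

0.1413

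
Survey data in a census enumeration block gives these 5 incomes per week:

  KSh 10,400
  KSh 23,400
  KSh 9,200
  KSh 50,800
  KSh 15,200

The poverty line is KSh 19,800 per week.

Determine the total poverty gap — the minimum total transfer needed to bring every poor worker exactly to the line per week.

Below z: KSh 9,200, KSh 10,400, KSh 15,200 (q = 3 of N = 5).
Individual gaps: 19800−9200 = 10600; 19800−10400 = 9400; 19800−15200 = 4600.
Aggregate gap = KSh 24,600.

KSh 24,600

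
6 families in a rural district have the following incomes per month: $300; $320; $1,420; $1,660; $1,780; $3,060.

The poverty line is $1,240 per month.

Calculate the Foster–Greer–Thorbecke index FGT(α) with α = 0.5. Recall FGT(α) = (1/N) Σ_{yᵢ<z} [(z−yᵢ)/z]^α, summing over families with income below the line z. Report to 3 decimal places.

Poor units: $300, $320 (q = 2 of N = 6).
Gap ratios (z−y)/z: (1240−300)/1240 = 0.7581; (1240−320)/1240 = 0.7419.
Raised to α = 0.5: 0.87067; 0.86136.
Sum = 1.732026; FGT(0.5) = 1.732026 / 6 = 0.289.

0.289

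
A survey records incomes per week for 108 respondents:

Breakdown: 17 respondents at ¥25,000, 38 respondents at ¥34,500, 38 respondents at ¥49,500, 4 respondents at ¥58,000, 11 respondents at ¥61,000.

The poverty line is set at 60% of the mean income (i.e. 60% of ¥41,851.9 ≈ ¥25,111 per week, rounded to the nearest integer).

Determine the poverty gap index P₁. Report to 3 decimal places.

0.001

Poor units: 17×¥25,000 (q = 17 of N = 108).
Gap ratios (z−y)/z: (25111−25000)/25111 = 0.0044 (×17).
Σ = 0.075146. Dividing by the full population N = 108 gives P₁ = 0.001.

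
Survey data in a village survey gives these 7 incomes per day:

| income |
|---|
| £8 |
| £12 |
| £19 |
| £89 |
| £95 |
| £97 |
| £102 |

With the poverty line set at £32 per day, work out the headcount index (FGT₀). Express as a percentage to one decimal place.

3 of the 7 respondents have income below £32.
H = 3/7 = 42.9%.

42.9%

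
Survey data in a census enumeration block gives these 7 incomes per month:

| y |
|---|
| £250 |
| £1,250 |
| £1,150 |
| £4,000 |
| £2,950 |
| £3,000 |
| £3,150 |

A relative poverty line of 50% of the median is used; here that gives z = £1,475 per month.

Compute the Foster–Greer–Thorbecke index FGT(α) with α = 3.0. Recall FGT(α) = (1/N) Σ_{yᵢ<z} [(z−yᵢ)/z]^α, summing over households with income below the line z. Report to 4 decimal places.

Below the line: £250, £1,150, £1,250 (q = 3 of N = 7).
Relative gaps: (1475−250)/1475 = 0.8305; (1475−1150)/1475 = 0.2203; (1475−1250)/1475 = 0.1525.
Raised to α = 3.0: 0.57284; 0.01070; 0.00355.
Sum = 0.587085; FGT(3.0) = 0.587085 / 7 = 0.0839.

0.0839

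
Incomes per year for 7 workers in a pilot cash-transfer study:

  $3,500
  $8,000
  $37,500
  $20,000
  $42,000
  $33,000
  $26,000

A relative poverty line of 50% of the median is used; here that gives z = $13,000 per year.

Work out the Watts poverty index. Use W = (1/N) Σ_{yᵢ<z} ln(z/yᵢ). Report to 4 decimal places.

0.2568

Incomes under z: $3,500, $8,000 (q = 2 of N = 7).
ln(z/y) terms: ln(13000/3500) = 1.3122; ln(13000/8000) = 0.4855.
W = 1.797694 / 7 = 0.2568.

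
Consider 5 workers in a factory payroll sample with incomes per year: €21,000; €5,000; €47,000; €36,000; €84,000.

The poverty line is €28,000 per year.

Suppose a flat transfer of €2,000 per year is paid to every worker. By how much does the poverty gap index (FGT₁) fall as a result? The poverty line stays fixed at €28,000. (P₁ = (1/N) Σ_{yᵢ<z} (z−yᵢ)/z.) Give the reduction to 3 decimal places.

Before: below the line — €5,000, €21,000; poverty gap index (FGT₁) = 0.21429.
After the €2,000 transfer: below the line — €7,000, €23,000; poverty gap index (FGT₁) = 0.18571.
Reduction = 0.21429 − 0.18571 = 0.029.

0.029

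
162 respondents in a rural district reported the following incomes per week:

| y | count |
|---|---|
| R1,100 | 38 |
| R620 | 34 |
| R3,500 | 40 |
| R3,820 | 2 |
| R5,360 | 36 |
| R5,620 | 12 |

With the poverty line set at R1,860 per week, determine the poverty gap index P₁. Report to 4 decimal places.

0.2358

Incomes under z: 34×R620, 38×R1,100 (q = 72 of N = 162).
Gap ratios (z−y)/z: (1860−620)/1860 = 0.6667 (×34); (1860−1100)/1860 = 0.4086 (×38).
Σ = 38.193548. Dividing by the full population N = 162 gives P₁ = 0.2358.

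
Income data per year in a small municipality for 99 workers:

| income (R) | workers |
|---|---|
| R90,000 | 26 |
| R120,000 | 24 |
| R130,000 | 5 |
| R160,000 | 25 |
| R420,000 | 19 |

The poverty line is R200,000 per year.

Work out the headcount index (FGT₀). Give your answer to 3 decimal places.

80 of the 99 workers have income below R200,000.
H = 80/99 = 0.808.

0.808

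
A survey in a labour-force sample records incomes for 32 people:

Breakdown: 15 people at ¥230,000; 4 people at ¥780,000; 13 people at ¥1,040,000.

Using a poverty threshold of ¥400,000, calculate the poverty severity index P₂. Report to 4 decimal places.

0.0847

Below the line: 15×¥230,000 (q = 15 of N = 32).
Relative gaps: (400000−230000)/400000 = 0.4250 (×15).
Squared: 0.1806 (×15).
Sum = 2.709375; P₂ = 2.709375 / 32 = 0.0847.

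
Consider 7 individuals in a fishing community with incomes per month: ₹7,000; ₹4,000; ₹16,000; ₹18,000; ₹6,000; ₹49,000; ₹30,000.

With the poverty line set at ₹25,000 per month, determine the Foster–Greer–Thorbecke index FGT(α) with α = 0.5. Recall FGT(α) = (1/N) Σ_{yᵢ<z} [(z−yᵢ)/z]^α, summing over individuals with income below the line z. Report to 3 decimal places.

Incomes under z: ₹4,000, ₹6,000, ₹7,000, ₹16,000, ₹18,000 (q = 5 of N = 7).
Normalized shortfalls: (25000−4000)/25000 = 0.8400; (25000−6000)/25000 = 0.7600; (25000−7000)/25000 = 0.7200; (25000−16000)/25000 = 0.3600; (25000−18000)/25000 = 0.2800.
Raised to α = 0.5: 0.91652; 0.87178; 0.84853; 0.60000; 0.52915.
Sum = 3.765973; FGT(0.5) = 3.765973 / 7 = 0.538.

0.538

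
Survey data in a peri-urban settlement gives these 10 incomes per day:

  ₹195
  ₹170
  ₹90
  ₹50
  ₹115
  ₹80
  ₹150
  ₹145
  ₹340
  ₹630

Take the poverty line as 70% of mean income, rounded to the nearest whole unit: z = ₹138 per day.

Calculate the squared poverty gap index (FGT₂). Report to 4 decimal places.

Below the line: ₹50, ₹80, ₹90, ₹115 (q = 4 of N = 10).
Relative gaps: (138−50)/138 = 0.6377; (138−80)/138 = 0.4203; (138−90)/138 = 0.3478; (138−115)/138 = 0.1667.
Squared: 0.4066; 0.1766; 0.1210; 0.0278.
Sum = 0.732042; P₂ = 0.732042 / 10 = 0.0732.

0.0732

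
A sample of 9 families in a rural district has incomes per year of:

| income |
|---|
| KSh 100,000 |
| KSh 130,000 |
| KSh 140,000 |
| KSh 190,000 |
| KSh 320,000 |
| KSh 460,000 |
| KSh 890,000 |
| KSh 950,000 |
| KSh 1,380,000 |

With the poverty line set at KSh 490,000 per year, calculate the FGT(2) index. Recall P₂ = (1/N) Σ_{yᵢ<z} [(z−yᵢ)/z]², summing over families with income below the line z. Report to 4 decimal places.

0.2425

Incomes under z: KSh 100,000, KSh 130,000, KSh 140,000, KSh 190,000, KSh 320,000, KSh 460,000 (q = 6 of N = 9).
Relative gaps: (490000−100000)/490000 = 0.7959; (490000−130000)/490000 = 0.7347; (490000−140000)/490000 = 0.7143; (490000−190000)/490000 = 0.6122; (490000−320000)/490000 = 0.3469; (490000−460000)/490000 = 0.0612.
Squared: 0.6335; 0.5398; 0.5102; 0.3748; 0.1204; 0.0037.
Sum = 2.182424; P₂ = 2.182424 / 9 = 0.2425.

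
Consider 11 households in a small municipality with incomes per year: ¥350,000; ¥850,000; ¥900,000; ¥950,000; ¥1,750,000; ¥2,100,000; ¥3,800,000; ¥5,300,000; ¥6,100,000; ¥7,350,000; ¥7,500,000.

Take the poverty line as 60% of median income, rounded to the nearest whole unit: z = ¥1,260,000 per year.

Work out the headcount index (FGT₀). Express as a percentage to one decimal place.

4 of the 11 households have income below ¥1,260,000.
H = 4/11 = 36.4%.

36.4%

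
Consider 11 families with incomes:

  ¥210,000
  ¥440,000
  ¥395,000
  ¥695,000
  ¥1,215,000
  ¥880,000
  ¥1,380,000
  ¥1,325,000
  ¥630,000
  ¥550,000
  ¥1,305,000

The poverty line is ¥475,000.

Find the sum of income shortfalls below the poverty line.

¥380,000

Poor units: ¥210,000, ¥395,000, ¥440,000 (q = 3 of N = 11).
Individual gaps: 475000−210000 = 265000; 475000−395000 = 80000; 475000−440000 = 35000.
Aggregate gap = ¥380,000.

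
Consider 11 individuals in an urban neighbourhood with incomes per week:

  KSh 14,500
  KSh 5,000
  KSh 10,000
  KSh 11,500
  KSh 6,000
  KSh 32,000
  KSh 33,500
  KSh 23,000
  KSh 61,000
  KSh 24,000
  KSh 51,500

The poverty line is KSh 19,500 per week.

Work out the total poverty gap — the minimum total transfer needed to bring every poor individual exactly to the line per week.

KSh 50,500

Below z: KSh 5,000, KSh 6,000, KSh 10,000, KSh 11,500, KSh 14,500 (q = 5 of N = 11).
Individual gaps: 19500−5000 = 14500; 19500−6000 = 13500; 19500−10000 = 9500; 19500−11500 = 8000; 19500−14500 = 5000.
Aggregate gap = KSh 50,500.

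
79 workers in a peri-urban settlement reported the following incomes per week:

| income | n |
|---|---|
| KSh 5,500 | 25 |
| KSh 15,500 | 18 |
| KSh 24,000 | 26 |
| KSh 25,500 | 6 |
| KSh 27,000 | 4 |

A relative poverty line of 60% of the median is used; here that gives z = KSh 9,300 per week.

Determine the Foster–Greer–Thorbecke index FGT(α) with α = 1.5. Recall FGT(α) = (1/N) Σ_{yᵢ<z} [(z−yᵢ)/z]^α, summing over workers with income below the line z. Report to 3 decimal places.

Below the line: 25×KSh 5,500 (q = 25 of N = 79).
Shortfall ratios: (9300−5500)/9300 = 0.4086 (×25).
Raised to α = 1.5: 0.26119 (×25).
Sum = 6.529666; FGT(1.5) = 6.529666 / 79 = 0.083.

0.083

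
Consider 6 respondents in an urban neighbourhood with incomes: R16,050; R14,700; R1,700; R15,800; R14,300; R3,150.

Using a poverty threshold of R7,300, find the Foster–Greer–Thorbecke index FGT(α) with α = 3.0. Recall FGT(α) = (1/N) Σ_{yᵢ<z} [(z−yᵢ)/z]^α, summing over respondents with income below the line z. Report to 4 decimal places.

Below z: R1,700, R3,150 (q = 2 of N = 6).
Gap ratios (z−y)/z: (7300−1700)/7300 = 0.7671; (7300−3150)/7300 = 0.5685.
Raised to α = 3.0: 0.45144; 0.18373.
Sum = 0.635163; FGT(3.0) = 0.635163 / 6 = 0.1059.

0.1059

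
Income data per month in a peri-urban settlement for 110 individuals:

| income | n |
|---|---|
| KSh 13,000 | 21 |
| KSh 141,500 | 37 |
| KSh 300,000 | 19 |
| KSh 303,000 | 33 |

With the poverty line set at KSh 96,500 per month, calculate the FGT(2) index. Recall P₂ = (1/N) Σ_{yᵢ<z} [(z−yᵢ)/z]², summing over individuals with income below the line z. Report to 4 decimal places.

0.1429

Poor units: 21×KSh 13,000 (q = 21 of N = 110).
Relative gaps: (96500−13000)/96500 = 0.8653 (×21).
Squared: 0.7487 (×21).
Sum = 15.723080; P₂ = 15.723080 / 110 = 0.1429.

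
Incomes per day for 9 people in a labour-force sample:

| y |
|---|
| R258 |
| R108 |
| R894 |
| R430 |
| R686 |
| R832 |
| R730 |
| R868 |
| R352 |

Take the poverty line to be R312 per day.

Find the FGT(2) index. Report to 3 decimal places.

0.051

Poor units: R108, R258 (q = 2 of N = 9).
Relative gaps: (312−108)/312 = 0.6538; (312−258)/312 = 0.1731.
Squared: 0.4275; 0.0300.
Sum = 0.457470; P₂ = 0.457470 / 9 = 0.051.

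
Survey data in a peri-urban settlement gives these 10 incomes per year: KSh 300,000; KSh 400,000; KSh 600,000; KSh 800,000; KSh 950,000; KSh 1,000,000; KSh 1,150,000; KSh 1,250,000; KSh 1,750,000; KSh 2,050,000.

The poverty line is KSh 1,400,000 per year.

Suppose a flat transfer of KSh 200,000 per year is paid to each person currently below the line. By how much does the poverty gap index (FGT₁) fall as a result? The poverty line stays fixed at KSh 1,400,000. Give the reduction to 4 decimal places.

Before: below the line — KSh 300,000, KSh 400,000, KSh 600,000, KSh 800,000, KSh 950,000, KSh 1,000,000, KSh 1,150,000, KSh 1,250,000; poverty gap index (FGT₁) = 0.339286.
After the KSh 200,000 transfer: below the line — KSh 500,000, KSh 600,000, KSh 800,000, KSh 1,000,000, KSh 1,150,000, KSh 1,200,000, KSh 1,350,000; poverty gap index (FGT₁) = 0.228571.
Reduction = 0.339286 − 0.228571 = 0.1107.

0.1107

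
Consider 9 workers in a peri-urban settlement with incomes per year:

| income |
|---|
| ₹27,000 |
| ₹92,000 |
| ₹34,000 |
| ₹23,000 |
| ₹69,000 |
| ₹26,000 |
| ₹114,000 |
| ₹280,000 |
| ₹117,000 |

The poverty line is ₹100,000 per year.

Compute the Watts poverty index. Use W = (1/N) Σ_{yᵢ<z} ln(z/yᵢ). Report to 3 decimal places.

0.629

Below z: ₹23,000, ₹26,000, ₹27,000, ₹34,000, ₹69,000, ₹92,000 (q = 6 of N = 9).
Log shortfalls: ln(100000/23000) = 1.4697; ln(100000/26000) = 1.3471; ln(100000/27000) = 1.3093; ln(100000/34000) = 1.0788; ln(100000/69000) = 0.3711; ln(100000/92000) = 0.0834.
W = 5.659338 / 9 = 0.629.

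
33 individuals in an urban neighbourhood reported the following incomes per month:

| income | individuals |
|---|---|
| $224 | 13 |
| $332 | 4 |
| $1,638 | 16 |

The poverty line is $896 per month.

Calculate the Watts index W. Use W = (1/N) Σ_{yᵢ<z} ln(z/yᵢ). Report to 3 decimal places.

Poor units: 13×$224, 4×$332 (q = 17 of N = 33).
Log gaps: ln(896/224) = 1.3863 (×13); ln(896/332) = 0.9928 (×4).
W = 21.993048 / 33 = 0.666.

0.666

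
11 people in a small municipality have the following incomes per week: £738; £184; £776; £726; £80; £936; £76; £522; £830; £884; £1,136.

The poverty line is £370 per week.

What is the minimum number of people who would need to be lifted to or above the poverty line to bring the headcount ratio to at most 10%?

2

Currently q = 3 of N = 11 are below the line (H = 0.273).
A headcount ratio of at most 10% allows at most ⌊0.10 × 11⌋ = 1 poor people.
So at least 3 − 1 = 2 must be lifted.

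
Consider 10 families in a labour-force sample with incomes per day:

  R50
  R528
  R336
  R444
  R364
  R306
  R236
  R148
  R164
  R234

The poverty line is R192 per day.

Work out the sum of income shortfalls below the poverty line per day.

R214

Poor units: R50, R148, R164 (q = 3 of N = 10).
Individual gaps: 192−50 = 142; 192−148 = 44; 192−164 = 28.
Aggregate gap = R214.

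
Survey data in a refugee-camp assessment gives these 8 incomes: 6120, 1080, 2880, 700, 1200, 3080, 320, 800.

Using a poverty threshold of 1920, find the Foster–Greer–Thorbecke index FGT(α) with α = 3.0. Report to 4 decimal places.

0.1463

Below z: 320, 700, 800, 1080, 1200 (q = 5 of N = 8).
Normalized shortfalls: (1920−320)/1920 = 0.8333; (1920−700)/1920 = 0.6354; (1920−800)/1920 = 0.5833; (1920−1080)/1920 = 0.4375; (1920−1200)/1920 = 0.3750.
Raised to α = 3.0: 0.57870; 0.25655; 0.19850; 0.08374; 0.05273.
Sum = 1.170226; FGT(3.0) = 1.170226 / 8 = 0.1463.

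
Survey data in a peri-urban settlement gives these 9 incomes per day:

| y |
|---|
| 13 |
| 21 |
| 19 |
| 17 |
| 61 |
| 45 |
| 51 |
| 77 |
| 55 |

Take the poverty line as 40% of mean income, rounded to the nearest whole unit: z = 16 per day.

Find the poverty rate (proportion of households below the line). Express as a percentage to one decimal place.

11.1%

1 of the 9 households have income below 16.
H = 1/9 = 11.1%.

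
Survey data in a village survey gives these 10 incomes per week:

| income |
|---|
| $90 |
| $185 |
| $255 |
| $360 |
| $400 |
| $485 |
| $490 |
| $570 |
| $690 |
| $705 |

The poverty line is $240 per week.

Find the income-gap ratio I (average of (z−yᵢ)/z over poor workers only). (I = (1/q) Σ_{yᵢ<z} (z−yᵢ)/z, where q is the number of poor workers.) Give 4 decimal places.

0.4271

Below the line: $90, $185 (q = 2 of N = 10).
Shortfall ratios (z−y)/z: 0.6250, 0.2292; sum = 0.854167.
I averages over the q = 2 poor units only: 0.854167 / 2 = 0.4271.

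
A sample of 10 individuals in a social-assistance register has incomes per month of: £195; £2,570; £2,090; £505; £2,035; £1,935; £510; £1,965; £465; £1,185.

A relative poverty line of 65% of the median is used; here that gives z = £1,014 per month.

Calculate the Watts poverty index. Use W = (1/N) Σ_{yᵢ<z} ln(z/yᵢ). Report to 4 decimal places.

Poor units: £195, £465, £505, £510 (q = 4 of N = 10).
Log gaps: ln(1014/195) = 1.6487; ln(1014/465) = 0.7796; ln(1014/505) = 0.6971; ln(1014/510) = 0.6872.
W = 3.812627 / 10 = 0.3813.

0.3813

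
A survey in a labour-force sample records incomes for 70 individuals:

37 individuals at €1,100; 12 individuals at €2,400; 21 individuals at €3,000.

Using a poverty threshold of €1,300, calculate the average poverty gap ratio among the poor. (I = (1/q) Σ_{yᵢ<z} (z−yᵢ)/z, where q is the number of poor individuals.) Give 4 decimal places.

0.1538

Poor units: 37×€1,100 (q = 37 of N = 70).
Relative gaps: 0.1538 (×37); sum = 5.692308.
I averages over the q = 37 poor units only: 5.692308 / 37 = 0.1538.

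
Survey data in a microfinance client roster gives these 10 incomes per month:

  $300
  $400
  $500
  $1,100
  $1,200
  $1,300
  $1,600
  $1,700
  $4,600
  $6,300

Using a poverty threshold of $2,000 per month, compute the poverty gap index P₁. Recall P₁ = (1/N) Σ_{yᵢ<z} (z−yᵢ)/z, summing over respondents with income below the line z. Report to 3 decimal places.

Below the line: $300, $400, $500, $1,100, $1,200, $1,300, $1,600, $1,700 (q = 8 of N = 10).
Normalized shortfalls: (2000−300)/2000 = 0.8500; (2000−400)/2000 = 0.8000; (2000−500)/2000 = 0.7500; (2000−1100)/2000 = 0.4500; (2000−1200)/2000 = 0.4000; (2000−1300)/2000 = 0.3500; (2000−1600)/2000 = 0.2000; (2000−1700)/2000 = 0.1500.
Σ = 3.950000. Dividing by the full population N = 10 gives P₁ = 0.395.

0.395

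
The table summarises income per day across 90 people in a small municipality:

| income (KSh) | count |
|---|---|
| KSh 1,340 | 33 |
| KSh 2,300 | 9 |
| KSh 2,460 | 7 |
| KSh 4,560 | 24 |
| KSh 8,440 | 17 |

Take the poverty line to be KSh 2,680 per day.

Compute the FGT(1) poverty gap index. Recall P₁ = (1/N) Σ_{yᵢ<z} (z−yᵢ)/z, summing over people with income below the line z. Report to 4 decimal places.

Below the line: 33×KSh 1,340, 9×KSh 2,300, 7×KSh 2,460 (q = 49 of N = 90).
Relative gaps: (2680−1340)/2680 = 0.5000 (×33); (2680−2300)/2680 = 0.1418 (×9); (2680−2460)/2680 = 0.0821 (×7).
Σ = 18.350746. Dividing by the full population N = 90 gives P₁ = 0.2039.

0.2039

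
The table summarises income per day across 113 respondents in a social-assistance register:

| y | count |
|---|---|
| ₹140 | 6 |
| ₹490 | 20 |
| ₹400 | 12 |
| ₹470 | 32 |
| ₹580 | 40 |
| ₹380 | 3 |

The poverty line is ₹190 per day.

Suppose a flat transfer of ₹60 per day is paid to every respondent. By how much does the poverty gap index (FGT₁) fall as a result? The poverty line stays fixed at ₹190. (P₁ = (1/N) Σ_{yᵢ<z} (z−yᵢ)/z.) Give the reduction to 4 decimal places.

Before: below the line — 6×₹140; poverty gap index (FGT₁) = 0.013973.
After the ₹60 transfer: below the line — none; poverty gap index (FGT₁) = 0.000000.
Reduction = 0.013973 − 0.000000 = 0.0140.

0.0140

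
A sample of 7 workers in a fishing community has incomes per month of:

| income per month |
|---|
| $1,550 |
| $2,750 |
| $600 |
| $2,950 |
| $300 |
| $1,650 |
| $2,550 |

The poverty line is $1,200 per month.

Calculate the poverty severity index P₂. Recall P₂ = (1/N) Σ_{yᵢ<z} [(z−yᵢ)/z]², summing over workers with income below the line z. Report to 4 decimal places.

Incomes under z: $300, $600 (q = 2 of N = 7).
Relative gaps: (1200−300)/1200 = 0.7500; (1200−600)/1200 = 0.5000.
Squared: 0.5625; 0.2500.
Sum = 0.812500; P₂ = 0.812500 / 7 = 0.1161.

0.1161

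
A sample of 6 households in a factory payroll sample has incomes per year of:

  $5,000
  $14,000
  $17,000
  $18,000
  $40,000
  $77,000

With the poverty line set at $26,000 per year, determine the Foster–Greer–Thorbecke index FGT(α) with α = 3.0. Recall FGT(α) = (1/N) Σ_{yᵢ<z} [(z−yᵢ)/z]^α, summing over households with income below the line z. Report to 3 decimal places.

0.116

Below z: $5,000, $14,000, $17,000, $18,000 (q = 4 of N = 6).
Normalized shortfalls: (26000−5000)/26000 = 0.8077; (26000−14000)/26000 = 0.4615; (26000−17000)/26000 = 0.3462; (26000−18000)/26000 = 0.3077.
Raised to α = 3.0: 0.52691; 0.09832; 0.04148; 0.02913.
Sum = 0.695835; FGT(3.0) = 0.695835 / 6 = 0.116.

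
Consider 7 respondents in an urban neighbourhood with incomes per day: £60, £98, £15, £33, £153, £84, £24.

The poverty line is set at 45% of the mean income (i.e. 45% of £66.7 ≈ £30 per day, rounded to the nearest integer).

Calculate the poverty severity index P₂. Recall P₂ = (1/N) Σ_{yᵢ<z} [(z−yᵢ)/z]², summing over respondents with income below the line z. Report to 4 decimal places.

0.0414

Incomes under z: £15, £24 (q = 2 of N = 7).
Relative gaps: (30−15)/30 = 0.5000; (30−24)/30 = 0.2000.
Squared: 0.2500; 0.0400.
Sum = 0.290000; P₂ = 0.290000 / 7 = 0.0414.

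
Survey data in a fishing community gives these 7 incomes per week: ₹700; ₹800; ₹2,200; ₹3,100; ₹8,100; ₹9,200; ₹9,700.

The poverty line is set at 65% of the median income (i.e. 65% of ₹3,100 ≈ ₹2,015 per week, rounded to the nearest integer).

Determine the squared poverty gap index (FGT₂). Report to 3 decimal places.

0.113

Poor units: ₹700, ₹800 (q = 2 of N = 7).
Gap ratios (z−y)/z: (2015−700)/2015 = 0.6526; (2015−800)/2015 = 0.6030.
Squared: 0.4259; 0.3636.
Sum = 0.789476; P₂ = 0.789476 / 7 = 0.113.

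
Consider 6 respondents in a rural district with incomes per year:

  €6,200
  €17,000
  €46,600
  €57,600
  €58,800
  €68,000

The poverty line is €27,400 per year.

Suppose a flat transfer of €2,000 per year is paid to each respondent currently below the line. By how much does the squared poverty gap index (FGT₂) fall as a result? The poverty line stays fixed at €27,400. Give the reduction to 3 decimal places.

0.026

Before: below the line — €6,200, €17,000; squared poverty gap index (FGT₂) = 0.12379.
After the €2,000 transfer: below the line — €8,200, €19,000; squared poverty gap index (FGT₂) = 0.09750.
Reduction = 0.12379 − 0.09750 = 0.026.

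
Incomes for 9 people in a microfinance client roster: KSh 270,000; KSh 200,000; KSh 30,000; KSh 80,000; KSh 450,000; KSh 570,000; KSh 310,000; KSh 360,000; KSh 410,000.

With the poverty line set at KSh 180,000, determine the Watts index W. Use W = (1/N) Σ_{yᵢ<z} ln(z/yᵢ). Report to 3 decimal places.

0.289

Below the line: KSh 30,000, KSh 80,000 (q = 2 of N = 9).
Log shortfalls: ln(180000/30000) = 1.7918; ln(180000/80000) = 0.8109.
W = 2.602690 / 9 = 0.289.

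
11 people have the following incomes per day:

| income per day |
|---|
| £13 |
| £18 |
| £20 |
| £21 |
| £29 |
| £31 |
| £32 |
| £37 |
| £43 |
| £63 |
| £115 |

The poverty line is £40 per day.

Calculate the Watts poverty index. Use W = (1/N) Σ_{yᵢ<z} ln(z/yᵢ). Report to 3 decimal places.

0.376

Poor units: £13, £18, £20, £21, £29, £31, £32, £37 (q = 8 of N = 11).
Log gaps: ln(40/13) = 1.1239; ln(40/18) = 0.7985; ln(40/20) = 0.6931; ln(40/21) = 0.6444; ln(40/29) = 0.3216; ln(40/31) = 0.2549; ln(40/32) = 0.2231; ln(40/37) = 0.0780.
W = 4.137523 / 11 = 0.376.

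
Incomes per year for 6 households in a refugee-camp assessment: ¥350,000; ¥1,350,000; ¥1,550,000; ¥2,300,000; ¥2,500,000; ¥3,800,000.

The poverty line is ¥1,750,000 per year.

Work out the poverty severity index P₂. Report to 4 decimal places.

0.1176

Below the line: ¥350,000, ¥1,350,000, ¥1,550,000 (q = 3 of N = 6).
Relative gaps: (1750000−350000)/1750000 = 0.8000; (1750000−1350000)/1750000 = 0.2286; (1750000−1550000)/1750000 = 0.1143.
Squared: 0.6400; 0.0522; 0.0131.
Sum = 0.705306; P₂ = 0.705306 / 6 = 0.1176.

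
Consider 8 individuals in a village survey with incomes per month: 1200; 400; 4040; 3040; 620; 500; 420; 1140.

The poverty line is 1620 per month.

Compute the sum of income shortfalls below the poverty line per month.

5440

Poor units: 400, 420, 500, 620, 1140, 1200 (q = 6 of N = 8).
Individual gaps: 1620−400 = 1220; 1620−420 = 1200; 1620−500 = 1120; 1620−620 = 1000; 1620−1140 = 480; 1620−1200 = 420.
Aggregate gap = 5440.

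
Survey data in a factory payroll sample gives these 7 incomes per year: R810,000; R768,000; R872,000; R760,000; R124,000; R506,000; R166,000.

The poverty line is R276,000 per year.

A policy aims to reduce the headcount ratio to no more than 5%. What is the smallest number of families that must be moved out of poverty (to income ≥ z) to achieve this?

2

Currently q = 2 of N = 7 are below the line (H = 0.286).
A headcount ratio of at most 5% allows at most ⌊0.05 × 7⌋ = 0 poor families.
So at least 2 − 0 = 2 must be lifted.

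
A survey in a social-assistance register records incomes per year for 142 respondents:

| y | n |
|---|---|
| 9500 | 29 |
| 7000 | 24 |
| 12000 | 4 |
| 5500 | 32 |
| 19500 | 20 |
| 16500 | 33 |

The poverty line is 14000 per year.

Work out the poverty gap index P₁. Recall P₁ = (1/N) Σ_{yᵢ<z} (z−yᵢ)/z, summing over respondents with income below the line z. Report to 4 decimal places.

0.2910

Poor units: 32×5500, 24×7000, 29×9500, 4×12000 (q = 89 of N = 142).
Relative gaps: (14000−5500)/14000 = 0.6071 (×32); (14000−7000)/14000 = 0.5000 (×24); (14000−9500)/14000 = 0.3214 (×29); (14000−12000)/14000 = 0.1429 (×4).
Sum of shortfalls = 41.321429; P₁ averages over all N: 41.321429 / 142 = 0.2910.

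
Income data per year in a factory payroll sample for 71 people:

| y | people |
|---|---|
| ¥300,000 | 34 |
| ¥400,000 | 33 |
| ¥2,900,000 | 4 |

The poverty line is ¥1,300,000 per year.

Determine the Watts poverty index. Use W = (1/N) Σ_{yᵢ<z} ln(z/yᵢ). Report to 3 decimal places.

1.250

Poor units: 34×¥300,000, 33×¥400,000 (q = 67 of N = 71).
Log shortfalls: ln(1300000/300000) = 1.4663 (×34); ln(1300000/400000) = 1.1787 (×33).
W = 88.751075 / 71 = 1.250.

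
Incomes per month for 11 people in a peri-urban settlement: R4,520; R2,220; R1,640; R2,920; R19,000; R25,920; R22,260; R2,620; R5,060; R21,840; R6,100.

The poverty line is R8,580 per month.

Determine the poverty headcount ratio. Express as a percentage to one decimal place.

7 of the 11 people have income below R8,580.
H = 7/11 = 63.6%.

63.6%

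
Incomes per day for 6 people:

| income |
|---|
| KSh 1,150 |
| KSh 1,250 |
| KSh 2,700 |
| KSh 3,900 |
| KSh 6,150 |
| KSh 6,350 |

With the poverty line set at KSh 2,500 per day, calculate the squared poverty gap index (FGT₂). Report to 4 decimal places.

Incomes under z: KSh 1,150, KSh 1,250 (q = 2 of N = 6).
Shortfall ratios: (2500−1150)/2500 = 0.5400; (2500−1250)/2500 = 0.5000.
Squared: 0.2916; 0.2500.
Sum = 0.541600; P₂ = 0.541600 / 6 = 0.0903.

0.0903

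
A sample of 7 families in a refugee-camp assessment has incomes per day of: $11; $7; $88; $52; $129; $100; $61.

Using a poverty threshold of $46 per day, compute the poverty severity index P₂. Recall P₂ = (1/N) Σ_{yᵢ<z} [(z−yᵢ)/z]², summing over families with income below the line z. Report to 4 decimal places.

0.1854

Poor units: $7, $11 (q = 2 of N = 7).
Normalized shortfalls: (46−7)/46 = 0.8478; (46−11)/46 = 0.7609.
Squared: 0.7188; 0.5789.
Sum = 1.297732; P₂ = 1.297732 / 7 = 0.1854.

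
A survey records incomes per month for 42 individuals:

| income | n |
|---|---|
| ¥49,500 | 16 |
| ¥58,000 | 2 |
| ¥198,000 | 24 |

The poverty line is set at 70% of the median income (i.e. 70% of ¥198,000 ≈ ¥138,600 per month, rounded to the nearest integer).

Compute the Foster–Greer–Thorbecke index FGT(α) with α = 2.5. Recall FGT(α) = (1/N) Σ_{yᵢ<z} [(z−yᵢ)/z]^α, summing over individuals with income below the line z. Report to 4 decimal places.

Below the line: 16×¥49,500, 2×¥58,000 (q = 18 of N = 42).
Shortfall ratios: (138600−49500)/138600 = 0.6429 (×16); (138600−58000)/138600 = 0.5815 (×2).
Raised to α = 2.5: 0.33135 (×16); 0.25789 (×2).
Sum = 5.817364; FGT(2.5) = 5.817364 / 42 = 0.1385.

0.1385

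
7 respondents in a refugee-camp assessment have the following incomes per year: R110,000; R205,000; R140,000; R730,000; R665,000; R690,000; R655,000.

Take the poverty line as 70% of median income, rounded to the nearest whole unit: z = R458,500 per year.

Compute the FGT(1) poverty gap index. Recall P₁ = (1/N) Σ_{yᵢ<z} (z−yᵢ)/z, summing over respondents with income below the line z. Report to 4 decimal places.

Poor units: R110,000, R140,000, R205,000 (q = 3 of N = 7).
Gap ratios (z−y)/z: (458500−110000)/458500 = 0.7601; (458500−140000)/458500 = 0.6947; (458500−205000)/458500 = 0.5529.
Sum of shortfalls = 2.007634; P₁ averages over all N: 2.007634 / 7 = 0.2868.

0.2868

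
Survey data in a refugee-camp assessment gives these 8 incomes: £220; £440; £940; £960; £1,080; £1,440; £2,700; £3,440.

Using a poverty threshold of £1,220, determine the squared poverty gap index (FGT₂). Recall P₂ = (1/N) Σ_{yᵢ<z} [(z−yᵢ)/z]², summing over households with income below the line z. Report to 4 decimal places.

0.1490

Poor units: £220, £440, £940, £960, £1,080 (q = 5 of N = 8).
Relative gaps: (1220−220)/1220 = 0.8197; (1220−440)/1220 = 0.6393; (1220−940)/1220 = 0.2295; (1220−960)/1220 = 0.2131; (1220−1080)/1220 = 0.1148.
Squared: 0.6719; 0.4088; 0.0527; 0.0454; 0.0132.
Sum = 1.191884; P₂ = 1.191884 / 8 = 0.1490.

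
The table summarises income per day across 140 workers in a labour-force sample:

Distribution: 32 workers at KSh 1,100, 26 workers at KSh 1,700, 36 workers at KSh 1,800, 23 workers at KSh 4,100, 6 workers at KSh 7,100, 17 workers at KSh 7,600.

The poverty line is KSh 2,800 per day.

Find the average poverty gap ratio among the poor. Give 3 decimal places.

Below the line: 32×KSh 1,100, 26×KSh 1,700, 36×KSh 1,800 (q = 94 of N = 140).
Shortfall ratios (z−y)/z: 0.6071 (×32), 0.3929 (×26), 0.3571 (×36); sum = 42.500000.
The income-gap ratio divides by q (the poor only): 42.500000 / 94 = 0.452.

0.452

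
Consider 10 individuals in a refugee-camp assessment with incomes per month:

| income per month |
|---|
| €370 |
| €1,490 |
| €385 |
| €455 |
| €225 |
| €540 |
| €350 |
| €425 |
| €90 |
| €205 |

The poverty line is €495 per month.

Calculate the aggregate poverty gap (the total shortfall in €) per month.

Below the line: €90, €205, €225, €350, €370, €385, €425, €455 (q = 8 of N = 10).
Individual gaps: 495−90 = 405; 495−205 = 290; 495−225 = 270; 495−350 = 145; 495−370 = 125; 495−385 = 110; 495−425 = 70; 495−455 = 40.
Aggregate gap = €1,455.

€1,455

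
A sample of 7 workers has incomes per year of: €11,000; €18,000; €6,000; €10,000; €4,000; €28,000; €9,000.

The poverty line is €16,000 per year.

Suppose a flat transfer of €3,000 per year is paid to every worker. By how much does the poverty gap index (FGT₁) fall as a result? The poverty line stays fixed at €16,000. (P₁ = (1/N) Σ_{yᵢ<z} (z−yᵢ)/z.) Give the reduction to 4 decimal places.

Before: below the line — €4,000, €6,000, €9,000, €10,000, €11,000; poverty gap index (FGT₁) = 0.357143.
After the €3,000 transfer: below the line — €7,000, €9,000, €12,000, €13,000, €14,000; poverty gap index (FGT₁) = 0.223214.
Reduction = 0.357143 − 0.223214 = 0.1339.

0.1339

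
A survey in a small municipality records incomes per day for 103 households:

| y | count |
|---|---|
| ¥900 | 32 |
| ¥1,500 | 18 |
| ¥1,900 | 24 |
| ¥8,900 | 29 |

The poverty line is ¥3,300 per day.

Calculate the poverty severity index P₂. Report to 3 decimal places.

0.258

Incomes under z: 32×¥900, 18×¥1,500, 24×¥1,900 (q = 74 of N = 103).
Normalized shortfalls: (3300−900)/3300 = 0.7273 (×32); (3300−1500)/3300 = 0.5455 (×18); (3300−1900)/3300 = 0.4242 (×24).
Squared: 0.5289 (×32); 0.2975 (×18); 0.1800 (×24).
Sum = 26.600551; P₂ = 26.600551 / 103 = 0.258.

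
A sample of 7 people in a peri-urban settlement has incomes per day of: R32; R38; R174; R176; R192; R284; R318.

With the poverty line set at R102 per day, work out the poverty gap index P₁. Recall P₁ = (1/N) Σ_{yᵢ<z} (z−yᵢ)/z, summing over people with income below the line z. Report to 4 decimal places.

0.1877

Incomes under z: R32, R38 (q = 2 of N = 7).
Gap ratios (z−y)/z: (102−32)/102 = 0.6863; (102−38)/102 = 0.6275.
Σ = 1.313725. Dividing by the full population N = 7 gives P₁ = 0.1877.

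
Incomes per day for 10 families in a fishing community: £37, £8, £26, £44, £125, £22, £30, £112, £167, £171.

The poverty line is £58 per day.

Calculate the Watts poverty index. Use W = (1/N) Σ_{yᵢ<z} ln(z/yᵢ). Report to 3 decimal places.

Poor units: £8, £22, £26, £30, £37, £44 (q = 6 of N = 10).
Log shortfalls: ln(58/8) = 1.9810; ln(58/22) = 0.9694; ln(58/26) = 0.8023; ln(58/30) = 0.6592; ln(58/37) = 0.4495; ln(58/44) = 0.2763.
W = 5.137773 / 10 = 0.514.

0.514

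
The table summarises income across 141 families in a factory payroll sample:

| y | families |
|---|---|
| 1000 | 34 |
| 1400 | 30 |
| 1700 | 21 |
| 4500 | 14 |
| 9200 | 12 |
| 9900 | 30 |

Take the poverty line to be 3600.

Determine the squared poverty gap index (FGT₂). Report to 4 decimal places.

Below the line: 34×1000, 30×1400, 21×1700 (q = 85 of N = 141).
Gap ratios (z−y)/z: (3600−1000)/3600 = 0.7222 (×34); (3600−1400)/3600 = 0.6111 (×30); (3600−1700)/3600 = 0.5278 (×21).
Squared: 0.5216 (×34); 0.3735 (×30); 0.2785 (×21).
Sum = 34.787809; P₂ = 34.787809 / 141 = 0.2467.

0.2467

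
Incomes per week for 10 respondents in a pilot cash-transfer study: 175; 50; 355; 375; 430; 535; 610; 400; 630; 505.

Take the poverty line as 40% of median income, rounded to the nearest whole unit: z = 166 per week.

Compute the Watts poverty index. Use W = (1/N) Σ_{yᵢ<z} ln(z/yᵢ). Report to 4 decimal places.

Below z: 50 (q = 1 of N = 10).
Log shortfalls: ln(166/50) = 1.2000.
W = 1.199965 / 10 = 0.1200.

0.1200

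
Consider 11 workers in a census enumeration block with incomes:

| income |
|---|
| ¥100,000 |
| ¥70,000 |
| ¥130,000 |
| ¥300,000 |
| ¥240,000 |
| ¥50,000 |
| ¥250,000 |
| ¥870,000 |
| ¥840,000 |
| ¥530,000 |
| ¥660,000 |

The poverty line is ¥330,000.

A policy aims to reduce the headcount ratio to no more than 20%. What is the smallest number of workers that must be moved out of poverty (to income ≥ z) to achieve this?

Currently q = 7 of N = 11 are below the line (H = 0.636).
A headcount ratio of at most 20% allows at most ⌊0.20 × 11⌋ = 2 poor workers.
So at least 7 − 2 = 5 must be lifted.

5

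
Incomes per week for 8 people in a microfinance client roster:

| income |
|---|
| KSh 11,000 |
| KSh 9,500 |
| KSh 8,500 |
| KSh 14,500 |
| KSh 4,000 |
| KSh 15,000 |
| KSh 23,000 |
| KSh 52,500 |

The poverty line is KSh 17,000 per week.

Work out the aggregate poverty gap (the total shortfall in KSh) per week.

Below the line: KSh 4,000, KSh 8,500, KSh 9,500, KSh 11,000, KSh 14,500, KSh 15,000 (q = 6 of N = 8).
Individual gaps: 17000−4000 = 13000; 17000−8500 = 8500; 17000−9500 = 7500; 17000−11000 = 6000; 17000−14500 = 2500; 17000−15000 = 2000.
Aggregate gap = KSh 39,500.

KSh 39,500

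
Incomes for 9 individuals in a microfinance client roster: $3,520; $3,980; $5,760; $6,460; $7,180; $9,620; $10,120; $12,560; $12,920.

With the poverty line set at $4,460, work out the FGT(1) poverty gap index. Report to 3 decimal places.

Below the line: $3,520, $3,980 (q = 2 of N = 9).
Shortfall ratios: (4460−3520)/4460 = 0.2108; (4460−3980)/4460 = 0.1076.
Sum of shortfalls = 0.318386; P₁ averages over all N: 0.318386 / 9 = 0.035.

0.035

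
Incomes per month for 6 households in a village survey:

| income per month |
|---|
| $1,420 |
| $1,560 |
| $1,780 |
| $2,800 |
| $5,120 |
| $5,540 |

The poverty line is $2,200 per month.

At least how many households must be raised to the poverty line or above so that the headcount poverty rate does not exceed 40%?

1

Currently q = 3 of N = 6 are below the line (H = 0.500).
A headcount ratio of at most 40% allows at most ⌊0.40 × 6⌋ = 2 poor households.
So at least 3 − 2 = 1 must be lifted.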